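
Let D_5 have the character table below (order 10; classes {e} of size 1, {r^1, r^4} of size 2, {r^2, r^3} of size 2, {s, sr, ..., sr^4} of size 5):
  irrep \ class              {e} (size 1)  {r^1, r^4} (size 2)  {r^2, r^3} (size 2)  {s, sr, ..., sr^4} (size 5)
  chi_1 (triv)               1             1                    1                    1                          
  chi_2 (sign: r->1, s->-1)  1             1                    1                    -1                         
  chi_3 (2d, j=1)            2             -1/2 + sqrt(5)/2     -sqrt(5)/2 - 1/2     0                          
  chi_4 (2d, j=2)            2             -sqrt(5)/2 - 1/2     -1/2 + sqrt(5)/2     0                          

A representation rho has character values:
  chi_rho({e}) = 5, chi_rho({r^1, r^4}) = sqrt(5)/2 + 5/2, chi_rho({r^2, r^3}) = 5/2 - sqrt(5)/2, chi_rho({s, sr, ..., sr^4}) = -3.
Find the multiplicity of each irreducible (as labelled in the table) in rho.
Multiplicities: chi_1: 0, chi_2: 3, chi_3: 1, chi_4: 0.

Working: Use <chi_rho, chi> = (1/|G|) sum_C |C| * chi_rho(C) * conj(chi(C)) with |G| = 10 for each irreducible chi in the table:
  <chi_rho, chi_1> = (1/10)[1*(5)*conj(1) + 2*(sqrt(5)/2 + 5/2)*conj(1) + 2*(5/2 - sqrt(5)/2)*conj(1) + 5*(-3)*conj(1)]
      = (1/10)[(5) + (sqrt(5) + 5) + (5 - sqrt(5)) + (-15)] = 0/10 = 0
  <chi_rho, chi_2> = (1/10)[1*(5)*conj(1) + 2*(sqrt(5)/2 + 5/2)*conj(1) + 2*(5/2 - sqrt(5)/2)*conj(1) + 5*(-3)*conj(-1)]
      = (1/10)[(5) + (sqrt(5) + 5) + (5 - sqrt(5)) + (15)] = 30/10 = 3
  <chi_rho, chi_3> = (1/10)[1*(5)*conj(2) + 2*(sqrt(5)/2 + 5/2)*conj(-1/2 + sqrt(5)/2) + 2*(5/2 - sqrt(5)/2)*conj(-sqrt(5)/2 - 1/2) + 5*(-3)*conj(0)]
      = (1/10)[(10) + (2*sqrt(5)) + (-2*sqrt(5)) + (0)] = 10/10 = 1
  <chi_rho, chi_4> = (1/10)[1*(5)*conj(2) + 2*(sqrt(5)/2 + 5/2)*conj(-sqrt(5)/2 - 1/2) + 2*(5/2 - sqrt(5)/2)*conj(-1/2 + sqrt(5)/2) + 5*(-3)*conj(0)]
      = (1/10)[(10) + (-3*sqrt(5) - 5) + (-5 + 3*sqrt(5)) + (0)] = 0/10 = 0
Dimension check: dim(rho) = sum (mult * dim) = 0*1 + 3*1 + 1*2 + 0*2 = 5 = chi_rho(e) = 5.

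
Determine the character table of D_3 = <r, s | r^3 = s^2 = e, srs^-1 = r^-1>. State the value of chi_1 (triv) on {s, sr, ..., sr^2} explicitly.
Conjugacy classes: {e} of size 1, {r^1, r^2} of size 2, {s, sr, ..., sr^2} of size 3.
Character table:
  irrep \ class              {e} (size 1)  {r^1, r^2} (size 2)  {s, sr, ..., sr^2} (size 3)
  chi_1 (triv)               1             1                    1                          
  chi_2 (sign: r->1, s->-1)  1             1                    -1                         
  chi_3 (2d, j=1)            2             -1                   0                          

Spot check: chi_1 (triv) on {s, sr, ..., sr^2} = 1.

Solution. D_3 has order 2*3 = 6 with 3 conjugacy classes, hence 3 irreducibles. Sum of squared dims 1 + 1 + 4 = 6 = |G|. Linear characters come from the abelianisation; the 2-dimensional irreps have character r^k -> 2*cos(2*pi*j*k/3), reflections -> 0.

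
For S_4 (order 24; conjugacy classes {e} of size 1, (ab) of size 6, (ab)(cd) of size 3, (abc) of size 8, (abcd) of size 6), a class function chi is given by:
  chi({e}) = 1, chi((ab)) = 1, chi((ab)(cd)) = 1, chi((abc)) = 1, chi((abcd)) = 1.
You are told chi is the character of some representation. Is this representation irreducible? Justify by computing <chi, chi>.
Irreducible: <chi, chi> = 1.

Derivation: <chi, chi> = (1/|G|) sum_C |C| * |chi(C)|^2 = (1/24)[1*|1|^2 + 6*|1|^2 + 3*|1|^2 + 8*|1|^2 + 6*|1|^2]
  = (1/24)[(1) + (6) + (3) + (8) + (6)] = 24/24 = 1.
A character is irreducible iff <chi, chi> = 1, so this representation is irreducible.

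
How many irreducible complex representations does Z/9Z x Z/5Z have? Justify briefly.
45

Solution. The number of irreducible complex representations of a finite group equals its number of conjugacy classes. Z/9Z x Z/5Z is abelian of order 45, so every element is its own conjugacy class: 45 classes, so Z/9Z x Z/5Z (order 45) has exactly 45 irreducible complex representations.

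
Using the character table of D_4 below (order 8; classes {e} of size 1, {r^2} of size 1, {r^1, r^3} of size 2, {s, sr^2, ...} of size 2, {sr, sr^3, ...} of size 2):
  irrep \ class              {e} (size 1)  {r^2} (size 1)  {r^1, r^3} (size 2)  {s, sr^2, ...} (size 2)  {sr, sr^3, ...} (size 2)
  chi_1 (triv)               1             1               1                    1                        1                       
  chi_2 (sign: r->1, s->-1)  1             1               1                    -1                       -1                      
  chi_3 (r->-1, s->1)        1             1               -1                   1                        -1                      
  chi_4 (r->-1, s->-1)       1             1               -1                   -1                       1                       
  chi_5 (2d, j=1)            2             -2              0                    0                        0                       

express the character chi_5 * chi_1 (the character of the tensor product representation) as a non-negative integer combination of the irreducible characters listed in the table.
chi_5 tensor chi_1 = chi_5 (all other irreducibles have multiplicity 0).

Explanation: The character of a tensor product is the pointwise product (chi_5 * chi_1)(C) = chi_5(C) * chi_1(C):
  {e}: (2)*(1), {r^2}: (-2)*(1), {r^1, r^3}: (0)*(1), {s, sr^2, ...}: (0)*(1), {sr, sr^3, ...}: (0)*(1)
so (chi_5 * chi_1) takes values
  {e} -> 2, {r^2} -> -2, {r^1, r^3} -> 0, {s, sr^2, ...} -> 0, {sr, sr^3, ...} -> 0.
Now take the inner product of this character with each irreducible chi from the table, <chi_5*chi_1, chi> = (1/8) sum_C |C| (chi_5*chi_1)(C) conj(chi(C)):
  <chi_5*chi_1, chi_1> = (1/8)[1*(2)*conj(1) + 1*(-2)*conj(1) + 2*(0)*conj(1) + 2*(0)*conj(1) + 2*(0)*conj(1)]
      = (1/8)[(2) + (-2) + (0) + (0) + (0)] = 0/8 = 0
  <chi_5*chi_1, chi_2> = (1/8)[1*(2)*conj(1) + 1*(-2)*conj(1) + 2*(0)*conj(1) + 2*(0)*conj(-1) + 2*(0)*conj(-1)]
      = (1/8)[(2) + (-2) + (0) + (0) + (0)] = 0/8 = 0
  <chi_5*chi_1, chi_3> = (1/8)[1*(2)*conj(1) + 1*(-2)*conj(1) + 2*(0)*conj(-1) + 2*(0)*conj(1) + 2*(0)*conj(-1)]
      = (1/8)[(2) + (-2) + (0) + (0) + (0)] = 0/8 = 0
  <chi_5*chi_1, chi_4> = (1/8)[1*(2)*conj(1) + 1*(-2)*conj(1) + 2*(0)*conj(-1) + 2*(0)*conj(-1) + 2*(0)*conj(1)]
      = (1/8)[(2) + (-2) + (0) + (0) + (0)] = 0/8 = 0
  <chi_5*chi_1, chi_5> = (1/8)[1*(2)*conj(2) + 1*(-2)*conj(-2) + 2*(0)*conj(0) + 2*(0)*conj(0) + 2*(0)*conj(0)]
      = (1/8)[(4) + (4) + (0) + (0) + (0)] = 8/8 = 1
Hence the multiplicities are chi_5: 1. Dimension check: dim(chi_5)*dim(chi_1) = 2*1 = 2 and sum (mult * dim) = 1*2 = 2.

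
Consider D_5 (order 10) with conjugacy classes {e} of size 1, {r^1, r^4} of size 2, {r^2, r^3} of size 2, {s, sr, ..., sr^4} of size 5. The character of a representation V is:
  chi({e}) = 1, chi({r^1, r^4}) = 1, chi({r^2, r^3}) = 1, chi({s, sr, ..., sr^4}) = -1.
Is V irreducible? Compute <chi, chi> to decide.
Irreducible: <chi, chi> = 1.

Reasoning: <chi, chi> = (1/|G|) sum_C |C| * |chi(C)|^2 = (1/10)[1*|1|^2 + 2*|1|^2 + 2*|1|^2 + 5*|-1|^2]
  = (1/10)[(1) + (2) + (2) + (5)] = 10/10 = 1.
A character is irreducible iff <chi, chi> = 1, so this representation is irreducible.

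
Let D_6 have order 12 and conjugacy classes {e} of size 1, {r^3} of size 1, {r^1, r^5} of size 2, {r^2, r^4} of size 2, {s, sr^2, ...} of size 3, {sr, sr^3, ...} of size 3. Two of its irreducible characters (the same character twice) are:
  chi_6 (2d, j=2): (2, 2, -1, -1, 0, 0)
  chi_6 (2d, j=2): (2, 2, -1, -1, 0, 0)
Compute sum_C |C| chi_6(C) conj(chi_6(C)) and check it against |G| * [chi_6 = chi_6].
Sum = 12 = |G| = 12; so <chi_6, chi_6> = 1 (norm-1 confirms irreducibility).

Compute term by term over conjugacy classes (|C| * chi_6(C) * conj(chi_6(C))):
  1*(2)*conj(2) + 1*(2)*conj(2) + 2*(-1)*conj(-1) + 2*(-1)*conj(-1) + 3*(0)*conj(0) + 3*(0)*conj(0)
  = (4) + (4) + (2) + (2) + (0) + (0)
  = 12.
Dividing by |G| = 12 gives 12/12 = 1, matching the row-orthogonality relation <chi_6, chi_6> = [chi_6 = chi_6].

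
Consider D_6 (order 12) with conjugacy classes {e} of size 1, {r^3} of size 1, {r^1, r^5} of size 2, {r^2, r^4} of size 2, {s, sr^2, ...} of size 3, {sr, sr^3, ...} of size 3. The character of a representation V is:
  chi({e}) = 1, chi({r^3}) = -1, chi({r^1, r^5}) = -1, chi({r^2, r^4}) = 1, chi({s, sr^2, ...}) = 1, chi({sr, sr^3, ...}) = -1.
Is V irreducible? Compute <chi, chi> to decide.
Irreducible: <chi, chi> = 1.

Why: <chi, chi> = (1/|G|) sum_C |C| * |chi(C)|^2 = (1/12)[1*|1|^2 + 1*|-1|^2 + 2*|-1|^2 + 2*|1|^2 + 3*|1|^2 + 3*|-1|^2]
  = (1/12)[(1) + (1) + (2) + (2) + (3) + (3)] = 12/12 = 1.
A character is irreducible iff <chi, chi> = 1, so this representation is irreducible.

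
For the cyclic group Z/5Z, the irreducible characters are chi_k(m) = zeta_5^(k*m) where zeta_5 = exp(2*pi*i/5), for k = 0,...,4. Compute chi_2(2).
chi_2(2) = zeta_5^4 = exp(-2*I*pi/5)

Reasoning: chi_2(2) = zeta_5^(2*2) = zeta_5^4. Since zeta_5^5 = 1, this equals zeta_5^4 = exp(2*pi*i*4/5) = exp(-2*I*pi/5).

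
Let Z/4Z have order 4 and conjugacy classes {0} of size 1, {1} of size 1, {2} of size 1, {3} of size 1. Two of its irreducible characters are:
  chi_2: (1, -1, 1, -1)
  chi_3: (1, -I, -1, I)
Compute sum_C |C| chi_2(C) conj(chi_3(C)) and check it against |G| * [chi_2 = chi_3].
Sum = 0; so <chi_2, chi_3> = 0 (distinct irreducibles are orthogonal).

Details: Compute term by term over conjugacy classes (|C| * chi_2(C) * conj(chi_3(C))):
  1*(1)*conj(1) + 1*(-1)*conj(-I) + 1*(1)*conj(-1) + 1*(-1)*conj(I)
  = (1) + (-I) + (-1) + (I)
  = 0.
(Exp terms are combined using exp(i*s)*conj(exp(i*t)) = exp(i*(s-t)), and sums of them are collapsed using the identity that for every m > 1 the m distinct m-th roots of unity sum to 0, e.g. 1 + exp(2*I*pi/3) + exp(-2*I*pi/3) = 0.)
Dividing by |G| = 4 gives 0/4 = 0, matching the row-orthogonality relation <chi_2, chi_3> = [chi_2 = chi_3].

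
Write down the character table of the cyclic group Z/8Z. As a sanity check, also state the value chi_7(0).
Character table of Z/8Z (irreps indexed chi_0,...,chi_7 with chi_k(m) = zeta_8^(k*m), zeta_8 = exp(2*pi*i/8)):
  irrep \ class  {0} (size 1)  {1} (size 1)    {2} (size 1)  {3} (size 1)    {4} (size 1)  {5} (size 1)    {6} (size 1)  {7} (size 1)  
  chi_0          1             1               1             1               1             1               1             1             
  chi_1          1             exp(I*pi/4)     I             exp(3*I*pi/4)   -1            exp(-3*I*pi/4)  -I            exp(-I*pi/4)  
  chi_2          1             I               -1            -I              1             I               -1            -I            
  chi_3          1             exp(3*I*pi/4)   -I            exp(I*pi/4)     -1            exp(-I*pi/4)    I             exp(-3*I*pi/4)
  chi_4          1             -1              1             -1              1             -1              1             -1            
  chi_5          1             exp(-3*I*pi/4)  I             exp(-I*pi/4)    -1            exp(I*pi/4)     -I            exp(3*I*pi/4) 
  chi_6          1             -I              -1            I               1             -I              -1            I             
  chi_7          1             exp(-I*pi/4)    -I            exp(-3*I*pi/4)  -1            exp(3*I*pi/4)   I             exp(I*pi/4)   

Spot check: chi_7(0) = zeta_8^(7*0) = zeta_8^0 = 1.

Details: Z/8Z is abelian, so all 8 irreducible complex representations are 1-dimensional. They are given by chi_k(m) = zeta_8^(k*m) for k = 0,...,7. Row orthogonality: sum_m chi_k(m) conj(chi_l(m)) = 8 * [k = l].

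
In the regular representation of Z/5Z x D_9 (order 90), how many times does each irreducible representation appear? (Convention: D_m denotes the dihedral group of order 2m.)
Each irreducible V_i of dimension d_i appears with multiplicity d_i, i.e. rho_reg = (direct sum over all irreducibles V_i) d_i V_i. The irreducible dimensions for Z/5Z x D_9 are 1, 1, 1, 1, 1, 1, 1, 1, 1, 1, 2, 2, 2, 2, 2, 2, 2, 2, 2, 2, 2, 2, 2, 2, 2, 2, 2, 2, 2, 2: 10 irreducibles of dimension 1, each with multiplicity 1; 20 irreducibles of dimension 2, each with multiplicity 2. Total dimension 10*1*1 + 20*2*2 = 90 = |G|.

Derivation: General theorem: in the regular representation of a finite group G, each irreducible appears with multiplicity equal to its dimension. Check: dim(rho_reg) = sum d_i^2 = 1 + 1 + 1 + 1 + 1 + 1 + 1 + 1 + 1 + 1 + 4 + 4 + 4 + 4 + 4 + 4 + 4 + 4 + 4 + 4 + 4 + 4 + 4 + 4 + 4 + 4 + 4 + 4 + 4 + 4 = 90 = |G|.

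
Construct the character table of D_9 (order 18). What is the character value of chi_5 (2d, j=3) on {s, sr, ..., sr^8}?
Conjugacy classes: {e} of size 1, {r^1, r^8} of size 2, {r^2, r^7} of size 2, {r^3, r^6} of size 2, {r^4, r^5} of size 2, {s, sr, ..., sr^8} of size 9.
Character table:
  irrep \ class              {e} (size 1)  {r^1, r^8} (size 2)  {r^2, r^7} (size 2)  {r^3, r^6} (size 2)  {r^4, r^5} (size 2)  {s, sr, ..., sr^8} (size 9)
  chi_1 (triv)               1             1                    1                    1                    1                    1                          
  chi_2 (sign: r->1, s->-1)  1             1                    1                    1                    1                    -1                         
  chi_3 (2d, j=1)            2             2*cos(2*pi/9)        2*cos(4*pi/9)        -1                   -2*cos(pi/9)         0                          
  chi_4 (2d, j=2)            2             2*cos(4*pi/9)        -2*cos(pi/9)         -1                   2*cos(2*pi/9)        0                          
  chi_5 (2d, j=3)            2             -1                   -1                   2                    -1                   0                          
  chi_6 (2d, j=4)            2             -2*cos(pi/9)         2*cos(2*pi/9)        -1                   2*cos(4*pi/9)        0                          

Spot check: chi_5 (2d, j=3) on {s, sr, ..., sr^8} = 0.

Working: D_9 has order 2*9 = 18 with 6 conjugacy classes, hence 6 irreducibles. Sum of squared dims 1 + 1 + 4 + 4 + 4 + 4 = 18 = |G|. Linear characters come from the abelianisation; the 2-dimensional irreps have character r^k -> 2*cos(2*pi*j*k/9), reflections -> 0.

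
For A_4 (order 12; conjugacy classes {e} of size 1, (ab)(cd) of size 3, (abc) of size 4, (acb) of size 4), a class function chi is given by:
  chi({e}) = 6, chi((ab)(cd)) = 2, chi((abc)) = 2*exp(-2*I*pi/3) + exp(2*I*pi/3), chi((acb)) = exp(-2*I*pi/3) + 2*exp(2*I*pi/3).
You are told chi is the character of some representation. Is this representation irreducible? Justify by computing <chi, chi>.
Not irreducible (reducible): <chi, chi> = 6 > 1.

Derivation: <chi, chi> = (1/|G|) sum_C |C| * |chi(C)|^2 = (1/12)[1*|6|^2 + 3*|2|^2 + 4*|2*exp(-2*I*pi/3) + exp(2*I*pi/3)|^2 + 4*|exp(-2*I*pi/3) + 2*exp(2*I*pi/3)|^2]
  = (1/12)[(36) + (12) + (12) + (12)] = 72/12 = 6.
(Exp terms are combined using exp(i*s)*conj(exp(i*t)) = exp(i*(s-t)), and sums of them are collapsed using the identity that for every m > 1 the m distinct m-th roots of unity sum to 0, e.g. 1 + exp(2*I*pi/3) + exp(-2*I*pi/3) = 0.)
A character is irreducible iff <chi, chi> = 1, so this representation is reducible.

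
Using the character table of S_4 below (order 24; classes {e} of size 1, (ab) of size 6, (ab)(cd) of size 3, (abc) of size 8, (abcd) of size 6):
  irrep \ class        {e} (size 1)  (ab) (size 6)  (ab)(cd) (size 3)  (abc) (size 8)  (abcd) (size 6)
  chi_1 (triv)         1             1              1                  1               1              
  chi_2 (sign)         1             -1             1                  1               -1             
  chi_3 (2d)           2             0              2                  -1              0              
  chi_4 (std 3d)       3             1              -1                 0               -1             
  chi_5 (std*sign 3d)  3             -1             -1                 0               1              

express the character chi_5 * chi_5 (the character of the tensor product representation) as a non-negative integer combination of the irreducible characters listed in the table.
chi_5 tensor chi_5 = chi_1 + chi_3 + chi_4 + chi_5 (all other irreducibles have multiplicity 0).

Details: The character of a tensor product is the pointwise product (chi_5 * chi_5)(C) = chi_5(C) * chi_5(C):
  {e}: (3)*(3), (ab): (-1)*(-1), (ab)(cd): (-1)*(-1), (abc): (0)*(0), (abcd): (1)*(1)
so (chi_5 * chi_5) takes values
  {e} -> 9, (ab) -> 1, (ab)(cd) -> 1, (abc) -> 0, (abcd) -> 1.
Now take the inner product of this character with each irreducible chi from the table, <chi_5*chi_5, chi> = (1/24) sum_C |C| (chi_5*chi_5)(C) conj(chi(C)):
  <chi_5*chi_5, chi_1> = (1/24)[1*(9)*conj(1) + 6*(1)*conj(1) + 3*(1)*conj(1) + 8*(0)*conj(1) + 6*(1)*conj(1)]
      = (1/24)[(9) + (6) + (3) + (0) + (6)] = 24/24 = 1
  <chi_5*chi_5, chi_2> = (1/24)[1*(9)*conj(1) + 6*(1)*conj(-1) + 3*(1)*conj(1) + 8*(0)*conj(1) + 6*(1)*conj(-1)]
      = (1/24)[(9) + (-6) + (3) + (0) + (-6)] = 0/24 = 0
  <chi_5*chi_5, chi_3> = (1/24)[1*(9)*conj(2) + 6*(1)*conj(0) + 3*(1)*conj(2) + 8*(0)*conj(-1) + 6*(1)*conj(0)]
      = (1/24)[(18) + (0) + (6) + (0) + (0)] = 24/24 = 1
  <chi_5*chi_5, chi_4> = (1/24)[1*(9)*conj(3) + 6*(1)*conj(1) + 3*(1)*conj(-1) + 8*(0)*conj(0) + 6*(1)*conj(-1)]
      = (1/24)[(27) + (6) + (-3) + (0) + (-6)] = 24/24 = 1
  <chi_5*chi_5, chi_5> = (1/24)[1*(9)*conj(3) + 6*(1)*conj(-1) + 3*(1)*conj(-1) + 8*(0)*conj(0) + 6*(1)*conj(1)]
      = (1/24)[(27) + (-6) + (-3) + (0) + (6)] = 24/24 = 1
Hence the multiplicities are chi_1: 1, chi_3: 1, chi_4: 1, chi_5: 1. Dimension check: dim(chi_5)*dim(chi_5) = 3*3 = 9 and sum (mult * dim) = 1*1 + 1*2 + 1*3 + 1*3 = 9.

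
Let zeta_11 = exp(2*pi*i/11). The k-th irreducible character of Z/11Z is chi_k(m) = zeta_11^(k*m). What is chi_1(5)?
chi_1(5) = zeta_11^5 = exp(10*I*pi/11)

Solution. chi_1(5) = zeta_11^(1*5) = zeta_11^5. Since zeta_11^11 = 1, this equals zeta_11^5 = exp(2*pi*i*5/11) = exp(10*I*pi/11).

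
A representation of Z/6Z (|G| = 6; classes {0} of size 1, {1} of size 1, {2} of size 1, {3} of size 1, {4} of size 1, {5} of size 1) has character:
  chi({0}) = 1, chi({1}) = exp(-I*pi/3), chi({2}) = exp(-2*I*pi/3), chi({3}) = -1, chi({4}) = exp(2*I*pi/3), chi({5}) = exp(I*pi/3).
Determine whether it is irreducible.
Irreducible: <chi, chi> = 1.

Proof sketch: <chi, chi> = (1/|G|) sum_C |C| * |chi(C)|^2 = (1/6)[1*|1|^2 + 1*|exp(-I*pi/3)|^2 + 1*|exp(-2*I*pi/3)|^2 + 1*|-1|^2 + 1*|exp(2*I*pi/3)|^2 + 1*|exp(I*pi/3)|^2]
  = (1/6)[(1) + (1) + (1) + (1) + (1) + (1)] = 6/6 = 1.
(Exp terms are combined using exp(i*s)*conj(exp(i*t)) = exp(i*(s-t)), and sums of them are collapsed using the identity that for every m > 1 the m distinct m-th roots of unity sum to 0, e.g. 1 + exp(2*I*pi/3) + exp(-2*I*pi/3) = 0.)
A character is irreducible iff <chi, chi> = 1, so this representation is irreducible.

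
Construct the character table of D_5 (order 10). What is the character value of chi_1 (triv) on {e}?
Conjugacy classes: {e} of size 1, {r^1, r^4} of size 2, {r^2, r^3} of size 2, {s, sr, ..., sr^4} of size 5.
Character table:
  irrep \ class              {e} (size 1)  {r^1, r^4} (size 2)  {r^2, r^3} (size 2)  {s, sr, ..., sr^4} (size 5)
  chi_1 (triv)               1             1                    1                    1                          
  chi_2 (sign: r->1, s->-1)  1             1                    1                    -1                         
  chi_3 (2d, j=1)            2             -1/2 + sqrt(5)/2     -sqrt(5)/2 - 1/2     0                          
  chi_4 (2d, j=2)            2             -sqrt(5)/2 - 1/2     -1/2 + sqrt(5)/2     0                          

Spot check: chi_1 (triv) on {e} = 1.

Justification: D_5 has order 2*5 = 10 with 4 conjugacy classes, hence 4 irreducibles. Sum of squared dims 1 + 1 + 4 + 4 = 10 = |G|. Linear characters come from the abelianisation; the 2-dimensional irreps have character r^k -> 2*cos(2*pi*j*k/5), reflections -> 0.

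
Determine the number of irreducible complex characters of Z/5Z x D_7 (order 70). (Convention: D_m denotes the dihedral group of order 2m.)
25

Reasoning: The number of irreducible complex representations of a finite group equals its number of conjugacy classes. For a direct product, #classes(G x H) = #classes(G) * #classes(H). Z/5Z has 5 classes (abelian), D_7 has 5 classes, so 5 * 5 = 25, so Z/5Z x D_7 (order 70) has exactly 25 irreducible complex representations.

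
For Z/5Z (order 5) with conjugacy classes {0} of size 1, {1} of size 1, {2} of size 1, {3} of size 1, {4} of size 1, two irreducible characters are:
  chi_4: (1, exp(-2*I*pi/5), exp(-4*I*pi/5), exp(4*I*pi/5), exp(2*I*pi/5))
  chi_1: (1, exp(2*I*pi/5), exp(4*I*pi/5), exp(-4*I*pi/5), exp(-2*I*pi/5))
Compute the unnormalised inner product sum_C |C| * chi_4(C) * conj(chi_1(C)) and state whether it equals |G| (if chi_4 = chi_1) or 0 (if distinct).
Sum = 0; so <chi_4, chi_1> = 0 (distinct irreducibles are orthogonal).

Argument: Compute term by term over conjugacy classes (|C| * chi_4(C) * conj(chi_1(C))):
  1*(1)*conj(1) + 1*(exp(-2*I*pi/5))*conj(exp(2*I*pi/5)) + 1*(exp(-4*I*pi/5))*conj(exp(4*I*pi/5)) + 1*(exp(4*I*pi/5))*conj(exp(-4*I*pi/5)) + 1*(exp(2*I*pi/5))*conj(exp(-2*I*pi/5))
  = (1) + (exp(-4*I*pi/5)) + (exp(2*I*pi/5)) + (exp(-2*I*pi/5)) + (exp(4*I*pi/5))
  = 0.
(Exp terms are combined using exp(i*s)*conj(exp(i*t)) = exp(i*(s-t)), and sums of them are collapsed using the identity that for every m > 1 the m distinct m-th roots of unity sum to 0, e.g. 1 + exp(2*I*pi/3) + exp(-2*I*pi/3) = 0.)
Dividing by |G| = 5 gives 0/5 = 0, matching the row-orthogonality relation <chi_4, chi_1> = [chi_4 = chi_1].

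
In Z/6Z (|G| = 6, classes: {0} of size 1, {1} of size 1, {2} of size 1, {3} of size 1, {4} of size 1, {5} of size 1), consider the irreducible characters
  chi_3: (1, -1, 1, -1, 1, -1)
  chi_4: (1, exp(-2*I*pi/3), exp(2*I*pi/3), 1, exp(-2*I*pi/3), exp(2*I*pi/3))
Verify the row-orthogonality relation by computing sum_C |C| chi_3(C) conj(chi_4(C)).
Sum = 0; so <chi_3, chi_4> = 0 (distinct irreducibles are orthogonal).

Proof sketch: Compute term by term over conjugacy classes (|C| * chi_3(C) * conj(chi_4(C))):
  1*(1)*conj(1) + 1*(-1)*conj(exp(-2*I*pi/3)) + 1*(1)*conj(exp(2*I*pi/3)) + 1*(-1)*conj(1) + 1*(1)*conj(exp(-2*I*pi/3)) + 1*(-1)*conj(exp(2*I*pi/3))
  = (1) + (-exp(2*I*pi/3)) + (exp(-2*I*pi/3)) + (-1) + (exp(2*I*pi/3)) + (-exp(-2*I*pi/3))
  = 0.
(Exp terms are combined using exp(i*s)*conj(exp(i*t)) = exp(i*(s-t)), and sums of them are collapsed using the identity that for every m > 1 the m distinct m-th roots of unity sum to 0, e.g. 1 + exp(2*I*pi/3) + exp(-2*I*pi/3) = 0.)
Dividing by |G| = 6 gives 0/6 = 0, matching the row-orthogonality relation <chi_3, chi_4> = [chi_3 = chi_4].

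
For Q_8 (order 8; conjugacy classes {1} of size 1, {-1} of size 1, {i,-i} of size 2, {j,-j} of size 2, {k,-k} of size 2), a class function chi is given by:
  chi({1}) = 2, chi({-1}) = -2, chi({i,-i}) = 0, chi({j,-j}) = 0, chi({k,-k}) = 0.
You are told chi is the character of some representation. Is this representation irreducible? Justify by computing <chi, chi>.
Irreducible: <chi, chi> = 1.

Derivation: <chi, chi> = (1/|G|) sum_C |C| * |chi(C)|^2 = (1/8)[1*|2|^2 + 1*|-2|^2 + 2*|0|^2 + 2*|0|^2 + 2*|0|^2]
  = (1/8)[(4) + (4) + (0) + (0) + (0)] = 8/8 = 1.
A character is irreducible iff <chi, chi> = 1, so this representation is irreducible.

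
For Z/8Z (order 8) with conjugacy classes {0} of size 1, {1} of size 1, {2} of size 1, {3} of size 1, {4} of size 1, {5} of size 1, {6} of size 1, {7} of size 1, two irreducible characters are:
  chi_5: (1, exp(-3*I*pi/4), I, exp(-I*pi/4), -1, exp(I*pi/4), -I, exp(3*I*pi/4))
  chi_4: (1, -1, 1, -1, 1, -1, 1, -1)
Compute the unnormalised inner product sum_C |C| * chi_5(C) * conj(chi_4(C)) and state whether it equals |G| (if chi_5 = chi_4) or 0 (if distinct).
Sum = 0; so <chi_5, chi_4> = 0 (distinct irreducibles are orthogonal).

Argument: Compute term by term over conjugacy classes (|C| * chi_5(C) * conj(chi_4(C))):
  1*(1)*conj(1) + 1*(exp(-3*I*pi/4))*conj(-1) + 1*(I)*conj(1) + 1*(exp(-I*pi/4))*conj(-1) + 1*(-1)*conj(1) + 1*(exp(I*pi/4))*conj(-1) + 1*(-I)*conj(1) + 1*(exp(3*I*pi/4))*conj(-1)
  = (1) + (-exp(-3*I*pi/4)) + (I) + (-exp(-I*pi/4)) + (-1) + (-exp(I*pi/4)) + (-I) + (-exp(3*I*pi/4))
  = 0.
(Exp terms are combined using exp(i*s)*conj(exp(i*t)) = exp(i*(s-t)), and sums of them are collapsed using the identity that for every m > 1 the m distinct m-th roots of unity sum to 0, e.g. 1 + exp(2*I*pi/3) + exp(-2*I*pi/3) = 0.)
Dividing by |G| = 8 gives 0/8 = 0, matching the row-orthogonality relation <chi_5, chi_4> = [chi_5 = chi_4].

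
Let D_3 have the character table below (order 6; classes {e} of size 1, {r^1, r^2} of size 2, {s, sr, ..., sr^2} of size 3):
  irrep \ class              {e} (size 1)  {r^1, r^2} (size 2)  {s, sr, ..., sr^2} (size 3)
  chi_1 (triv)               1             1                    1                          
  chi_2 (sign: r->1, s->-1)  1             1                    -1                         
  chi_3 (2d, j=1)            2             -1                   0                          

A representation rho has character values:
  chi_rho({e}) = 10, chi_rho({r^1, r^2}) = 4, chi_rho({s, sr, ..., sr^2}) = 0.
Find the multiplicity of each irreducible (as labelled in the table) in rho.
Multiplicities: chi_1: 3, chi_2: 3, chi_3: 2.

Justification: Use <chi_rho, chi> = (1/|G|) sum_C |C| * chi_rho(C) * conj(chi(C)) with |G| = 6 for each irreducible chi in the table:
  <chi_rho, chi_1> = (1/6)[1*(10)*conj(1) + 2*(4)*conj(1) + 3*(0)*conj(1)]
      = (1/6)[(10) + (8) + (0)] = 18/6 = 3
  <chi_rho, chi_2> = (1/6)[1*(10)*conj(1) + 2*(4)*conj(1) + 3*(0)*conj(-1)]
      = (1/6)[(10) + (8) + (0)] = 18/6 = 3
  <chi_rho, chi_3> = (1/6)[1*(10)*conj(2) + 2*(4)*conj(-1) + 3*(0)*conj(0)]
      = (1/6)[(20) + (-8) + (0)] = 12/6 = 2
Dimension check: dim(rho) = sum (mult * dim) = 3*1 + 3*1 + 2*2 = 10 = chi_rho(e) = 10.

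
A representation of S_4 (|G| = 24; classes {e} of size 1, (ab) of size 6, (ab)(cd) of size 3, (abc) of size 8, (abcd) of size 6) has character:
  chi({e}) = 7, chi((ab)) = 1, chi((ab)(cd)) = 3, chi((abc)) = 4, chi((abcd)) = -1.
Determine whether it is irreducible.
Not irreducible (reducible): <chi, chi> = 9 > 1.

Justification: <chi, chi> = (1/|G|) sum_C |C| * |chi(C)|^2 = (1/24)[1*|7|^2 + 6*|1|^2 + 3*|3|^2 + 8*|4|^2 + 6*|-1|^2]
  = (1/24)[(49) + (6) + (27) + (128) + (6)] = 216/24 = 9.
A character is irreducible iff <chi, chi> = 1, so this representation is reducible.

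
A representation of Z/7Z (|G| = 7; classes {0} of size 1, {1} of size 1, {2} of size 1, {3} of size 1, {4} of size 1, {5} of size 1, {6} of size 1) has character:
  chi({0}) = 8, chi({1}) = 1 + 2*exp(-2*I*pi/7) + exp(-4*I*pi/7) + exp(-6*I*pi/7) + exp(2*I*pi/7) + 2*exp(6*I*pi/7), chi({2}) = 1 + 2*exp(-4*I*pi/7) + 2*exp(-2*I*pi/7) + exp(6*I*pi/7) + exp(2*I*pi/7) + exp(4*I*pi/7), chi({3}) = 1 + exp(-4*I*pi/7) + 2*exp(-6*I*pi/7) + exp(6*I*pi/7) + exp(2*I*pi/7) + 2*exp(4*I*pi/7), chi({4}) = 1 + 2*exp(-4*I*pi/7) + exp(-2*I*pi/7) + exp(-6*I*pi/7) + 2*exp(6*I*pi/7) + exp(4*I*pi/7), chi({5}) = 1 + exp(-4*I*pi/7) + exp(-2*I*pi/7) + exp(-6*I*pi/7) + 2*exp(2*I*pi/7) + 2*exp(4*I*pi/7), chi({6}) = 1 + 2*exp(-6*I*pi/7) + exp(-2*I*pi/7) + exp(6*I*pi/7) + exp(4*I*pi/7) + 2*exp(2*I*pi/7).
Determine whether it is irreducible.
Not irreducible (reducible): <chi, chi> = 12 > 1.

Reasoning: <chi, chi> = (1/|G|) sum_C |C| * |chi(C)|^2 = (1/7)[1*|8|^2 + 1*|1 + 2*exp(-2*I*pi/7) + exp(-4*I*pi/7) + exp(-6*I*pi/7) + exp(2*I*pi/7) + 2*exp(6*I*pi/7)|^2 + 1*|1 + 2*exp(-4*I*pi/7) + 2*exp(-2*I*pi/7) + exp(6*I*pi/7) + exp(2*I*pi/7) + exp(4*I*pi/7)|^2 + 1*|1 + exp(-4*I*pi/7) + 2*exp(-6*I*pi/7) + exp(6*I*pi/7) + exp(2*I*pi/7) + 2*exp(4*I*pi/7)|^2 + 1*|1 + 2*exp(-4*I*pi/7) + exp(-2*I*pi/7) + exp(-6*I*pi/7) + 2*exp(6*I*pi/7) + exp(4*I*pi/7)|^2 + 1*|1 + exp(-4*I*pi/7) + exp(-2*I*pi/7) + exp(-6*I*pi/7) + 2*exp(2*I*pi/7) + 2*exp(4*I*pi/7)|^2 + 1*|1 + 2*exp(-6*I*pi/7) + exp(-2*I*pi/7) + exp(6*I*pi/7) + exp(4*I*pi/7) + 2*exp(2*I*pi/7)|^2]
  = (1/7)[(64) + (12 + 9*exp(-4*I*pi/7) + 8*exp(-2*I*pi/7) + 9*exp(-6*I*pi/7) + 9*exp(6*I*pi/7) + 8*exp(2*I*pi/7) + 9*exp(4*I*pi/7)) + (12 + 8*exp(-4*I*pi/7) + 9*exp(-2*I*pi/7) + 9*exp(-6*I*pi/7) + 9*exp(6*I*pi/7) + 9*exp(2*I*pi/7) + 8*exp(4*I*pi/7)) + (12 + 9*exp(-4*I*pi/7) + 9*exp(-2*I*pi/7) + 8*exp(-6*I*pi/7) + 8*exp(6*I*pi/7) + 9*exp(2*I*pi/7) + 9*exp(4*I*pi/7)) + (12 + 9*exp(-4*I*pi/7) + 9*exp(-2*I*pi/7) + 8*exp(-6*I*pi/7) + 8*exp(6*I*pi/7) + 9*exp(2*I*pi/7) + 9*exp(4*I*pi/7)) + (12 + 8*exp(-4*I*pi/7) + 9*exp(-2*I*pi/7) + 9*exp(-6*I*pi/7) + 9*exp(6*I*pi/7) + 9*exp(2*I*pi/7) + 8*exp(4*I*pi/7)) + (12 + 9*exp(-4*I*pi/7) + 8*exp(-2*I*pi/7) + 9*exp(-6*I*pi/7) + 9*exp(6*I*pi/7) + 8*exp(2*I*pi/7) + 9*exp(4*I*pi/7))] = 84/7 = 12.
(Exp terms are combined using exp(i*s)*conj(exp(i*t)) = exp(i*(s-t)), and sums of them are collapsed using the identity that for every m > 1 the m distinct m-th roots of unity sum to 0, e.g. 1 + exp(2*I*pi/3) + exp(-2*I*pi/3) = 0.)
A character is irreducible iff <chi, chi> = 1, so this representation is reducible.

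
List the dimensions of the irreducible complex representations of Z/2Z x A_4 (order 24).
Dimensions: 1, 1, 1, 1, 1, 1, 3, 3

Argument: There are 8 irreducibles (= number of conjugacy classes). Their dimensions d_i satisfy sum d_i^2 = |G| = 24: 1 + 1 + 1 + 1 + 1 + 1 + 9 + 9 = 24. (For the product with Z/2Z: each of the 2 1-dim characters of Z/2Z tensors with each irrep of A_4, giving 2 copies of each A_4-dimension.)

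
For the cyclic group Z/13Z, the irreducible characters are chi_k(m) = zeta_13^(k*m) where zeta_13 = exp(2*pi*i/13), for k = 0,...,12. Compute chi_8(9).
chi_8(9) = zeta_13^72 = exp(-12*I*pi/13)

Explanation: chi_8(9) = zeta_13^(8*9) = zeta_13^72. Since zeta_13^13 = 1, this equals zeta_13^7 = exp(2*pi*i*7/13) = exp(-12*I*pi/13).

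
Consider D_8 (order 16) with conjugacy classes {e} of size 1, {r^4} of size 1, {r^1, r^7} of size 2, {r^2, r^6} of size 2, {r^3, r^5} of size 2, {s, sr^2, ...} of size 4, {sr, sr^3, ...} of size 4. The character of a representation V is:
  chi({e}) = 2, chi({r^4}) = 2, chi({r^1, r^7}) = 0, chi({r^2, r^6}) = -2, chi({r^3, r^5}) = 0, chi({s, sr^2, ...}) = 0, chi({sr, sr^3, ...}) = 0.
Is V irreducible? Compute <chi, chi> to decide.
Irreducible: <chi, chi> = 1.

Details: <chi, chi> = (1/|G|) sum_C |C| * |chi(C)|^2 = (1/16)[1*|2|^2 + 1*|2|^2 + 2*|0|^2 + 2*|-2|^2 + 2*|0|^2 + 4*|0|^2 + 4*|0|^2]
  = (1/16)[(4) + (4) + (0) + (8) + (0) + (0) + (0)] = 16/16 = 1.
A character is irreducible iff <chi, chi> = 1, so this representation is irreducible.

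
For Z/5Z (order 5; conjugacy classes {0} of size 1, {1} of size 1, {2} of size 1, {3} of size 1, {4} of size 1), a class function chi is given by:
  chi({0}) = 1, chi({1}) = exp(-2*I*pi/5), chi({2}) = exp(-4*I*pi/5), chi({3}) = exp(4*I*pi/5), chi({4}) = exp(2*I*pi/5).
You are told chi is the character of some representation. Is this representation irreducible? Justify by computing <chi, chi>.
Irreducible: <chi, chi> = 1.

Reasoning: <chi, chi> = (1/|G|) sum_C |C| * |chi(C)|^2 = (1/5)[1*|1|^2 + 1*|exp(-2*I*pi/5)|^2 + 1*|exp(-4*I*pi/5)|^2 + 1*|exp(4*I*pi/5)|^2 + 1*|exp(2*I*pi/5)|^2]
  = (1/5)[(1) + (1) + (1) + (1) + (1)] = 5/5 = 1.
(Exp terms are combined using exp(i*s)*conj(exp(i*t)) = exp(i*(s-t)), and sums of them are collapsed using the identity that for every m > 1 the m distinct m-th roots of unity sum to 0, e.g. 1 + exp(2*I*pi/3) + exp(-2*I*pi/3) = 0.)
A character is irreducible iff <chi, chi> = 1, so this representation is irreducible.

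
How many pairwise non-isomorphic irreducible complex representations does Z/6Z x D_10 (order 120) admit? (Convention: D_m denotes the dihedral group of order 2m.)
48

The number of irreducible complex representations of a finite group equals its number of conjugacy classes. For a direct product, #classes(G x H) = #classes(G) * #classes(H). Z/6Z has 6 classes (abelian), D_10 has 8 classes, so 6 * 8 = 48, so Z/6Z x D_10 (order 120) has exactly 48 irreducible complex representations.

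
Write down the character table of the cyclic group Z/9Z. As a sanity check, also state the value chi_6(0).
Character table of Z/9Z (irreps indexed chi_0,...,chi_8 with chi_k(m) = zeta_9^(k*m), zeta_9 = exp(2*pi*i/9)):
  irrep \ class  {0} (size 1)  {1} (size 1)    {2} (size 1)    {3} (size 1)    {4} (size 1)    {5} (size 1)    {6} (size 1)    {7} (size 1)    {8} (size 1)  
  chi_0          1             1               1               1               1               1               1               1               1             
  chi_1          1             exp(2*I*pi/9)   exp(4*I*pi/9)   exp(2*I*pi/3)   exp(8*I*pi/9)   exp(-8*I*pi/9)  exp(-2*I*pi/3)  exp(-4*I*pi/9)  exp(-2*I*pi/9)
  chi_2          1             exp(4*I*pi/9)   exp(8*I*pi/9)   exp(-2*I*pi/3)  exp(-2*I*pi/9)  exp(2*I*pi/9)   exp(2*I*pi/3)   exp(-8*I*pi/9)  exp(-4*I*pi/9)
  chi_3          1             exp(2*I*pi/3)   exp(-2*I*pi/3)  1               exp(2*I*pi/3)   exp(-2*I*pi/3)  1               exp(2*I*pi/3)   exp(-2*I*pi/3)
  chi_4          1             exp(8*I*pi/9)   exp(-2*I*pi/9)  exp(2*I*pi/3)   exp(-4*I*pi/9)  exp(4*I*pi/9)   exp(-2*I*pi/3)  exp(2*I*pi/9)   exp(-8*I*pi/9)
  chi_5          1             exp(-8*I*pi/9)  exp(2*I*pi/9)   exp(-2*I*pi/3)  exp(4*I*pi/9)   exp(-4*I*pi/9)  exp(2*I*pi/3)   exp(-2*I*pi/9)  exp(8*I*pi/9) 
  chi_6          1             exp(-2*I*pi/3)  exp(2*I*pi/3)   1               exp(-2*I*pi/3)  exp(2*I*pi/3)   1               exp(-2*I*pi/3)  exp(2*I*pi/3) 
  chi_7          1             exp(-4*I*pi/9)  exp(-8*I*pi/9)  exp(2*I*pi/3)   exp(2*I*pi/9)   exp(-2*I*pi/9)  exp(-2*I*pi/3)  exp(8*I*pi/9)   exp(4*I*pi/9) 
  chi_8          1             exp(-2*I*pi/9)  exp(-4*I*pi/9)  exp(-2*I*pi/3)  exp(-8*I*pi/9)  exp(8*I*pi/9)   exp(2*I*pi/3)   exp(4*I*pi/9)   exp(2*I*pi/9) 

Spot check: chi_6(0) = zeta_9^(6*0) = zeta_9^0 = 1.

Solution. Z/9Z is abelian, so all 9 irreducible complex representations are 1-dimensional. They are given by chi_k(m) = zeta_9^(k*m) for k = 0,...,8. Row orthogonality: sum_m chi_k(m) conj(chi_l(m)) = 9 * [k = l].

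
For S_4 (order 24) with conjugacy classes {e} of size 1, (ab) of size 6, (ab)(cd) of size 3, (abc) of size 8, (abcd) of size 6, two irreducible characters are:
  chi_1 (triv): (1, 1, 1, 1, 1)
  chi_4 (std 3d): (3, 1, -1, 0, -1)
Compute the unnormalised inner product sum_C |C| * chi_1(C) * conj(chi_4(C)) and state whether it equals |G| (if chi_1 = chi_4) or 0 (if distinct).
Sum = 0; so <chi_1, chi_4> = 0 (distinct irreducibles are orthogonal).

Details: Compute term by term over conjugacy classes (|C| * chi_1(C) * conj(chi_4(C))):
  1*(1)*conj(3) + 6*(1)*conj(1) + 3*(1)*conj(-1) + 8*(1)*conj(0) + 6*(1)*conj(-1)
  = (3) + (6) + (-3) + (0) + (-6)
  = 0.
Dividing by |G| = 24 gives 0/24 = 0, matching the row-orthogonality relation <chi_1, chi_4> = [chi_1 = chi_4].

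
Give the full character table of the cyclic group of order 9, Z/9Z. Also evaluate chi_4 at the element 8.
Character table of Z/9Z (irreps indexed chi_0,...,chi_8 with chi_k(m) = zeta_9^(k*m), zeta_9 = exp(2*pi*i/9)):
  irrep \ class  {0} (size 1)  {1} (size 1)    {2} (size 1)    {3} (size 1)    {4} (size 1)    {5} (size 1)    {6} (size 1)    {7} (size 1)    {8} (size 1)  
  chi_0          1             1               1               1               1               1               1               1               1             
  chi_1          1             exp(2*I*pi/9)   exp(4*I*pi/9)   exp(2*I*pi/3)   exp(8*I*pi/9)   exp(-8*I*pi/9)  exp(-2*I*pi/3)  exp(-4*I*pi/9)  exp(-2*I*pi/9)
  chi_2          1             exp(4*I*pi/9)   exp(8*I*pi/9)   exp(-2*I*pi/3)  exp(-2*I*pi/9)  exp(2*I*pi/9)   exp(2*I*pi/3)   exp(-8*I*pi/9)  exp(-4*I*pi/9)
  chi_3          1             exp(2*I*pi/3)   exp(-2*I*pi/3)  1               exp(2*I*pi/3)   exp(-2*I*pi/3)  1               exp(2*I*pi/3)   exp(-2*I*pi/3)
  chi_4          1             exp(8*I*pi/9)   exp(-2*I*pi/9)  exp(2*I*pi/3)   exp(-4*I*pi/9)  exp(4*I*pi/9)   exp(-2*I*pi/3)  exp(2*I*pi/9)   exp(-8*I*pi/9)
  chi_5          1             exp(-8*I*pi/9)  exp(2*I*pi/9)   exp(-2*I*pi/3)  exp(4*I*pi/9)   exp(-4*I*pi/9)  exp(2*I*pi/3)   exp(-2*I*pi/9)  exp(8*I*pi/9) 
  chi_6          1             exp(-2*I*pi/3)  exp(2*I*pi/3)   1               exp(-2*I*pi/3)  exp(2*I*pi/3)   1               exp(-2*I*pi/3)  exp(2*I*pi/3) 
  chi_7          1             exp(-4*I*pi/9)  exp(-8*I*pi/9)  exp(2*I*pi/3)   exp(2*I*pi/9)   exp(-2*I*pi/9)  exp(-2*I*pi/3)  exp(8*I*pi/9)   exp(4*I*pi/9) 
  chi_8          1             exp(-2*I*pi/9)  exp(-4*I*pi/9)  exp(-2*I*pi/3)  exp(-8*I*pi/9)  exp(8*I*pi/9)   exp(2*I*pi/3)   exp(4*I*pi/9)   exp(2*I*pi/9) 

Spot check: chi_4(8) = zeta_9^(4*8) = zeta_9^32 = exp(-8*I*pi/9).

Why: Z/9Z is abelian, so all 9 irreducible complex representations are 1-dimensional. They are given by chi_k(m) = zeta_9^(k*m) for k = 0,...,8. Row orthogonality: sum_m chi_k(m) conj(chi_l(m)) = 9 * [k = l].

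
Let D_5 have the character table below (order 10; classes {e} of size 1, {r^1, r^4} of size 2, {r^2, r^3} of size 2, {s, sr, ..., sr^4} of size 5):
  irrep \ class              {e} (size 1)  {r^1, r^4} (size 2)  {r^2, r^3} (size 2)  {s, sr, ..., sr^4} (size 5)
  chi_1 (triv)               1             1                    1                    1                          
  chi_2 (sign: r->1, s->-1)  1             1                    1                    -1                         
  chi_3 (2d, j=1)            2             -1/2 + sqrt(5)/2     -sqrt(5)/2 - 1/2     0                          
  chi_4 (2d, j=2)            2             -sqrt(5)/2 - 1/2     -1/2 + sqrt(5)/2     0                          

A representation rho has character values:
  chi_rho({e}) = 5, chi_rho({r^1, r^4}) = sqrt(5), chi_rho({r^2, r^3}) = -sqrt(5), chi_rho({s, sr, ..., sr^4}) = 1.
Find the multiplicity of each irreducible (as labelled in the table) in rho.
Multiplicities: chi_1: 1, chi_2: 0, chi_3: 2, chi_4: 0.

Details: Use <chi_rho, chi> = (1/|G|) sum_C |C| * chi_rho(C) * conj(chi(C)) with |G| = 10 for each irreducible chi in the table:
  <chi_rho, chi_1> = (1/10)[1*(5)*conj(1) + 2*(sqrt(5))*conj(1) + 2*(-sqrt(5))*conj(1) + 5*(1)*conj(1)]
      = (1/10)[(5) + (2*sqrt(5)) + (-2*sqrt(5)) + (5)] = 10/10 = 1
  <chi_rho, chi_2> = (1/10)[1*(5)*conj(1) + 2*(sqrt(5))*conj(1) + 2*(-sqrt(5))*conj(1) + 5*(1)*conj(-1)]
      = (1/10)[(5) + (2*sqrt(5)) + (-2*sqrt(5)) + (-5)] = 0/10 = 0
  <chi_rho, chi_3> = (1/10)[1*(5)*conj(2) + 2*(sqrt(5))*conj(-1/2 + sqrt(5)/2) + 2*(-sqrt(5))*conj(-sqrt(5)/2 - 1/2) + 5*(1)*conj(0)]
      = (1/10)[(10) + (5 - sqrt(5)) + (sqrt(5) + 5) + (0)] = 20/10 = 2
  <chi_rho, chi_4> = (1/10)[1*(5)*conj(2) + 2*(sqrt(5))*conj(-sqrt(5)/2 - 1/2) + 2*(-sqrt(5))*conj(-1/2 + sqrt(5)/2) + 5*(1)*conj(0)]
      = (1/10)[(10) + (-5 - sqrt(5)) + (-5 + sqrt(5)) + (0)] = 0/10 = 0
Dimension check: dim(rho) = sum (mult * dim) = 1*1 + 0*1 + 2*2 + 0*2 = 5 = chi_rho(e) = 5.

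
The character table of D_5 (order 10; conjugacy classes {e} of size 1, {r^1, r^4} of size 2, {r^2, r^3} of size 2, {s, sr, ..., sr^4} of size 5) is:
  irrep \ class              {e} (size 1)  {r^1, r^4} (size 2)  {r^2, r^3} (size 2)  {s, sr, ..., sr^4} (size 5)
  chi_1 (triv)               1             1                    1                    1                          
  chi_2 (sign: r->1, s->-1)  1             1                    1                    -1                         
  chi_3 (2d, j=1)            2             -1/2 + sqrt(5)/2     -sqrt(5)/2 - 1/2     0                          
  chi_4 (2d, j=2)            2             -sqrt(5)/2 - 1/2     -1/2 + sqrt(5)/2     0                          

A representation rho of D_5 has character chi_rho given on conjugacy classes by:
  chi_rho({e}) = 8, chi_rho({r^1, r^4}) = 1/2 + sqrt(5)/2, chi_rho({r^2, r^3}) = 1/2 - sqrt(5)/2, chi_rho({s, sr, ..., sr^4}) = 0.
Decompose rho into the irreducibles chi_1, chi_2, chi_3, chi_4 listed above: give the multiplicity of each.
Multiplicities: chi_1: 1, chi_2: 1, chi_3: 2, chi_4: 1.

Proof sketch: Use <chi_rho, chi> = (1/|G|) sum_C |C| * chi_rho(C) * conj(chi(C)) with |G| = 10 for each irreducible chi in the table:
  <chi_rho, chi_1> = (1/10)[1*(8)*conj(1) + 2*(1/2 + sqrt(5)/2)*conj(1) + 2*(1/2 - sqrt(5)/2)*conj(1) + 5*(0)*conj(1)]
      = (1/10)[(8) + (1 + sqrt(5)) + (1 - sqrt(5)) + (0)] = 10/10 = 1
  <chi_rho, chi_2> = (1/10)[1*(8)*conj(1) + 2*(1/2 + sqrt(5)/2)*conj(1) + 2*(1/2 - sqrt(5)/2)*conj(1) + 5*(0)*conj(-1)]
      = (1/10)[(8) + (1 + sqrt(5)) + (1 - sqrt(5)) + (0)] = 10/10 = 1
  <chi_rho, chi_3> = (1/10)[1*(8)*conj(2) + 2*(1/2 + sqrt(5)/2)*conj(-1/2 + sqrt(5)/2) + 2*(1/2 - sqrt(5)/2)*conj(-sqrt(5)/2 - 1/2) + 5*(0)*conj(0)]
      = (1/10)[(16) + (2) + (2) + (0)] = 20/10 = 2
  <chi_rho, chi_4> = (1/10)[1*(8)*conj(2) + 2*(1/2 + sqrt(5)/2)*conj(-sqrt(5)/2 - 1/2) + 2*(1/2 - sqrt(5)/2)*conj(-1/2 + sqrt(5)/2) + 5*(0)*conj(0)]
      = (1/10)[(16) + (-3 - sqrt(5)) + (-3 + sqrt(5)) + (0)] = 10/10 = 1
Dimension check: dim(rho) = sum (mult * dim) = 1*1 + 1*1 + 2*2 + 1*2 = 8 = chi_rho(e) = 8.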